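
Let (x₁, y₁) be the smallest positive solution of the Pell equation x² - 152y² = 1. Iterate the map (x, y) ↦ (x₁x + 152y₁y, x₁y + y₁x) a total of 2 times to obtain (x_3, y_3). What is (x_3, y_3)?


Step 1: Find the fundamental solution (x₁, y₁) of x² - 152y² = 1.
  Expand √152 as a continued fraction. a₀ = ⌊√152⌋ = 12; iterate m_{k+1} = d_k·a_k − m_k, d_{k+1} = (152 − m_{k+1}²)/d_k, a_{k+1} = ⌊(a₀ + m_{k+1})/d_{k+1}⌋ (starting m₀ = 0, d₀ = 1), with convergents p_k = a_k·p_{k-1} + p_{k-2}, q_k = a_k·q_{k-1} + q_{k-2} (p₋₁ = 1, q₋₁ = 0):
  k = 0: a₀ = 12; p₀/q₀ = 12/1; p₀² − 152·q₀² = 144 − 152 = -8.
  k = 1: m = 12, d = 8, a = ⌊(12 + 12)/8⌋ = 3; p/q = (3·12 + 1)/(3·1 + 0) = 37/3; p² − 152·q² = 1369 − 1368 = 1.
  The first convergent with p² − 152·q² = 1 gives the fundamental solution (x₁, y₁) = (37, 3).
Step 2: Apply the recurrence (x_{n+1}, y_{n+1}) = (x₁x_n + 152y₁y_n, x₁y_n + y₁x_n) repeatedly.
  From (x_1, y_1) = (37, 3): x_2 = 37·37 + 152·3·3 = 2737; y_2 = 37·3 + 3·37 = 222.
  From (x_2, y_2) = (2737, 222): x_3 = 37·2737 + 152·3·222 = 202501; y_3 = 37·222 + 3·2737 = 16425.
Step 3: Verify x_3² - 152·y_3² = 41006655001 - 41006655000 = 1 (should be 1). ✓

(x_1, y_1) = (37, 3); (x_3, y_3) = (202501, 16425).


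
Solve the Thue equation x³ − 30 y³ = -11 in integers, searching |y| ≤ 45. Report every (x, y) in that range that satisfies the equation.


The equation is x³ - 30y³ = -11. For fixed y, x³ = 30·y³ − 11, so a solution requires the RHS to be a perfect cube.
Strategy: iterate y from -45 to 45, compute RHS = 30·y³ − 11, and check whether it is a (positive or negative) perfect cube.
Check small values of y:
  y = 0: RHS = -11 is not a perfect cube.
  y = 1: RHS = 19 is not a perfect cube.
  y = -1: RHS = -41 is not a perfect cube.
  y = 2: RHS = 229 is not a perfect cube.
  y = -2: RHS = -251 is not a perfect cube.
  y = 3: RHS = 799 is not a perfect cube.
  y = -3: RHS = -821 is not a perfect cube.
Continuing the search up to |y| = 45 finds no solutions either.
No (x, y) in the scanned range satisfies the equation.

No integer solutions with |y| ≤ 45.


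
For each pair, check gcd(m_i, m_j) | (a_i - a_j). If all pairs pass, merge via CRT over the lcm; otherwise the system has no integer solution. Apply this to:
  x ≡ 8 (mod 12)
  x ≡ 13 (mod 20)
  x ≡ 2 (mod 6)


Moduli 12, 20, 6 are not pairwise coprime, so CRT works modulo lcm(m_i) when all pairwise compatibility conditions hold.
Pairwise compatibility: gcd(m_i, m_j) must divide a_i - a_j for every pair.
Merge one congruence at a time:
  Start: x ≡ 8 (mod 12).
  Combine with x ≡ 13 (mod 20): gcd(12, 20) = 4, and 13 - 8 = 5 is NOT divisible by 4.
    ⇒ system is inconsistent (no integer solution).

No solution (the system is inconsistent).


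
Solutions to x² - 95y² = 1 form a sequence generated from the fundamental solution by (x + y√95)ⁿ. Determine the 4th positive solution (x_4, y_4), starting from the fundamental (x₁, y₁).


Step 1: Find the fundamental solution (x₁, y₁) of x² - 95y² = 1.
  Expand √95 as a continued fraction. a₀ = ⌊√95⌋ = 9; iterate m_{k+1} = d_k·a_k − m_k, d_{k+1} = (95 − m_{k+1}²)/d_k, a_{k+1} = ⌊(a₀ + m_{k+1})/d_{k+1}⌋ (starting m₀ = 0, d₀ = 1), with convergents p_k = a_k·p_{k-1} + p_{k-2}, q_k = a_k·q_{k-1} + q_{k-2} (p₋₁ = 1, q₋₁ = 0):
  k = 0: a₀ = 9; p₀/q₀ = 9/1; p₀² − 95·q₀² = 81 − 95 = -14.
  k = 1: m = 9, d = 14, a = ⌊(9 + 9)/14⌋ = 1; p/q = (1·9 + 1)/(1·1 + 0) = 10/1; p² − 95·q² = 100 − 95 = 5.
  k = 2: m = 5, d = 5, a = ⌊(9 + 5)/5⌋ = 2; p/q = (2·10 + 9)/(2·1 + 1) = 29/3; p² − 95·q² = 841 − 855 = -14.
  k = 3: m = 5, d = 14, a = ⌊(9 + 5)/14⌋ = 1; p/q = (1·29 + 10)/(1·3 + 1) = 39/4; p² − 95·q² = 1521 − 1520 = 1.
  The first convergent with p² − 95·q² = 1 gives the fundamental solution (x₁, y₁) = (39, 4).
Step 2: Apply the recurrence (x_{n+1}, y_{n+1}) = (x₁x_n + 95y₁y_n, x₁y_n + y₁x_n) repeatedly.
  From (x_1, y_1) = (39, 4): x_2 = 39·39 + 95·4·4 = 3041; y_2 = 39·4 + 4·39 = 312.
  From (x_2, y_2) = (3041, 312): x_3 = 39·3041 + 95·4·312 = 237159; y_3 = 39·312 + 4·3041 = 24332.
  From (x_3, y_3) = (237159, 24332): x_4 = 39·237159 + 95·4·24332 = 18495361; y_4 = 39·24332 + 4·237159 = 1897584.
Step 3: Verify x_4² - 95·y_4² = 342078378520321 - 342078378520320 = 1 (should be 1). ✓

(x_1, y_1) = (39, 4); (x_4, y_4) = (18495361, 1897584).


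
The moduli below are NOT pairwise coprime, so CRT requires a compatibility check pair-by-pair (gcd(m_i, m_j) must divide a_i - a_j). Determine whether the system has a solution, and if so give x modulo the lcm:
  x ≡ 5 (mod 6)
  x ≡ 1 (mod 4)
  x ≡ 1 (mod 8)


Moduli 6, 4, 8 are not pairwise coprime, so CRT works modulo lcm(m_i) when all pairwise compatibility conditions hold.
Pairwise compatibility: gcd(m_i, m_j) must divide a_i - a_j for every pair.
Merge one congruence at a time:
  Start: x ≡ 5 (mod 6).
  Combine with x ≡ 1 (mod 4): gcd(6, 4) = 2; 1 - 5 = -4, which IS divisible by 2, so compatible.
    Write x = 5 + 6·t and substitute into x ≡ 1 (mod 4): 6·t ≡ 1 − 5 = -4 (mod 4).
    Divide the congruence (and modulus) by g = 2: 3·t ≡ -2 (mod 2).
    Reduce coefficients mod 2: 1·t ≡ 0 (mod 2).
    So t ≡ 0 (mod 2).
    Then x = 5 + 6·0 = 5, valid modulo lcm(6, 4) = 12: x ≡ 5 (mod 12).
  Combine with x ≡ 1 (mod 8): gcd(12, 8) = 4; 1 - 5 = -4, which IS divisible by 4, so compatible.
    Write x = 5 + 12·t and substitute into x ≡ 1 (mod 8): 12·t ≡ 1 − 5 = -4 (mod 8).
    Divide the congruence (and modulus) by g = 4: 3·t ≡ -1 (mod 2).
    Reduce coefficients mod 2: 1·t ≡ 1 (mod 2).
    So t ≡ 1 (mod 2).
    Then x = 5 + 12·1 = 17, valid modulo lcm(12, 8) = 24: x ≡ 17 (mod 24).
Verify: 17 mod 6 = 5, 17 mod 4 = 1, 17 mod 8 = 1.

x ≡ 17 (mod 24).


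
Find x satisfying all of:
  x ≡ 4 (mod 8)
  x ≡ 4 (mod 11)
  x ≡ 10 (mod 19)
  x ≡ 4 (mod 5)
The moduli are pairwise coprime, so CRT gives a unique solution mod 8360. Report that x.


Product of moduli M = 8 · 11 · 19 · 5 = 8360.
Merge one congruence at a time:
  Start: x ≡ 4 (mod 8).
  Combine with x ≡ 4 (mod 11); new modulus lcm = 88.
    Write x = 4 + 8·t and substitute into x ≡ 4 (mod 11): 8·t ≡ 4 − 4 = 0 (mod 11).
    The inverse of 8 mod 11 is 7 (since 8·7 = 56 = 5·11 + 1), so t ≡ 7·0 = 0 ≡ 0 (mod 11).
    Then x = 4 + 8·0 = 4, valid modulo lcm(8, 11) = 88: x ≡ 4 (mod 88).
  Combine with x ≡ 10 (mod 19); new modulus lcm = 1672.
    Write x = 4 + 88·t and substitute into x ≡ 10 (mod 19): 88·t ≡ 10 − 4 = 6 (mod 19).
    Reduce coefficients mod 19: 12·t ≡ 6 (mod 19).
    The inverse of 12 mod 19 is 8 (since 12·8 = 96 = 5·19 + 1), so t ≡ 8·6 = 48 ≡ 10 (mod 19).
    Then x = 4 + 88·10 = 884, valid modulo lcm(88, 19) = 1672: x ≡ 884 (mod 1672).
  Combine with x ≡ 4 (mod 5); new modulus lcm = 8360.
    Write x = 884 + 1672·t and substitute into x ≡ 4 (mod 5): 1672·t ≡ 4 − 884 = -880 (mod 5).
    Reduce coefficients mod 5: 2·t ≡ 0 (mod 5).
    The inverse of 2 mod 5 is 3 (since 2·3 = 6 = 1·5 + 1), so t ≡ 3·0 = 0 ≡ 0 (mod 5).
    Then x = 884 + 1672·0 = 884, valid modulo lcm(1672, 5) = 8360: x ≡ 884 (mod 8360).
Verify against each original: 884 mod 8 = 4, 884 mod 11 = 4, 884 mod 19 = 10, 884 mod 5 = 4.

x ≡ 884 (mod 8360).


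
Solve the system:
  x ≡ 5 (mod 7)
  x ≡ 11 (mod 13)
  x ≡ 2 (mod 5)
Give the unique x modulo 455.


Moduli 7, 13, 5 are pairwise coprime; by CRT there is a unique solution modulo M = 7 · 13 · 5 = 455.
Solve pairwise, accumulating the modulus:
  Start with x ≡ 5 (mod 7).
  Combine with x ≡ 11 (mod 13): since gcd(7, 13) = 1, we get a unique residue mod 91.
    Write x = 5 + 7·t and substitute into x ≡ 11 (mod 13): 7·t ≡ 11 − 5 = 6 (mod 13).
    The inverse of 7 mod 13 is 2 (since 7·2 = 14 = 1·13 + 1), so t ≡ 2·6 = 12 ≡ 12 (mod 13).
    Then x = 5 + 7·12 = 89, valid modulo lcm(7, 13) = 91: x ≡ 89 (mod 91).
  Combine with x ≡ 2 (mod 5): since gcd(91, 5) = 1, we get a unique residue mod 455.
    Write x = 89 + 91·t and substitute into x ≡ 2 (mod 5): 91·t ≡ 2 − 89 = -87 (mod 5).
    Reduce coefficients mod 5: 1·t ≡ 3 (mod 5).
    So t ≡ 3 (mod 5).
    Then x = 89 + 91·3 = 362, valid modulo lcm(91, 5) = 455: x ≡ 362 (mod 455).
Verify: 362 mod 7 = 5 ✓, 362 mod 13 = 11 ✓, 362 mod 5 = 2 ✓.

x ≡ 362 (mod 455).


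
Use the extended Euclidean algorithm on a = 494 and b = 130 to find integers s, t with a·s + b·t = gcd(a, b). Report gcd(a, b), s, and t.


Euclidean algorithm on (494, 130) — divide until remainder is 0:
  494 = 3 · 130 + 104
  130 = 1 · 104 + 26
  104 = 4 · 26 + 0
gcd(494, 130) = 26.
Track Bezout coefficients alongside the remainders: start with r₀ = 494 = a·1 + b·0 (s = 1, t = 0) and r₁ = 130 = a·0 + b·1 (s = 0, t = 1); each new remainder r_{k+1} = r_{k-1} − q_k·r_k inherits s_{k+1} = s_{k-1} − q_k·s_k, t_{k+1} = t_{k-1} − q_k·t_k, so r_k = a·s_k + b·t_k at every step:
  q = 3: r = 104, s = 1 − 3·0 = 1, t = 0 − 3·1 = -3  (check: 494·1 + 130·(-3) = 104)
  q = 1: r = 26, s = 0 − 1·1 = -1, t = 1 − 1·(-3) = 4  (check: 494·(-1) + 130·4 = 26)
The row with r = 26 (the gcd) gives the Bezout coefficients s = -1, t = 4.
Result: 494 · (-1) + 130 · (4) = 26.

gcd(494, 130) = 26; s = -1, t = 4 (check: 494·(-1) + 130·4 = 26).


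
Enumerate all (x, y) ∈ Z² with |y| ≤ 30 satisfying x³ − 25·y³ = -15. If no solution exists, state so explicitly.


The equation is x³ - 25y³ = -15. For fixed y, x³ = 25·y³ − 15, so a solution requires the RHS to be a perfect cube.
Strategy: iterate y from -30 to 30, compute RHS = 25·y³ − 15, and check whether it is a (positive or negative) perfect cube.
Check small values of y:
  y = 0: RHS = -15 is not a perfect cube.
  y = 1: RHS = 10 is not a perfect cube.
  y = -1: RHS = -40 is not a perfect cube.
  y = 2: RHS = 185 is not a perfect cube.
  y = -2: RHS = -215 is not a perfect cube.
  y = 3: RHS = 660 is not a perfect cube.
  y = -3: RHS = -690 is not a perfect cube.
Continuing the search up to |y| = 30 finds no solutions either.
No (x, y) in the scanned range satisfies the equation.

No integer solutions with |y| ≤ 30.


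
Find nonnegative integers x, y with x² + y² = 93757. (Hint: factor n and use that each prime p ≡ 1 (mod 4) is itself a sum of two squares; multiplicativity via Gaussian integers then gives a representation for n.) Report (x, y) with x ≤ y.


Step 1: Factor n = 93757 = 29 · 53 · 61.
Step 2: Check the mod-4 condition on each prime factor: 29 ≡ 1 (mod 4), exponent 1; 53 ≡ 1 (mod 4), exponent 1; 61 ≡ 1 (mod 4), exponent 1.
All primes ≡ 3 (mod 4) appear to even exponent (or don't appear), so by the two-squares theorem n IS expressible as a sum of two squares.
Step 3: Build a representation. Here n = 29 · 53 · 61 is a product of primes ≡ 1 (mod 4). Each prime p ≡ 1 (mod 4) is itself a sum of two squares; find a² by testing p − a² for a perfect square:
  29: 29 − 1² = 28, 29 − 2² = 25 = 5² ⇒ 29 = 2² + 5².
  53: 53 − 1² = 52, 53 − 2² = 49 = 7² ⇒ 53 = 2² + 7².
  61: 61 − 1² = 60, 61 − 2² = 57, 61 − 3² = 52, 61 − 4² = 45, 61 − 5² = 36 = 6² ⇒ 61 = 5² + 6².
  Combine using the Brahmagupta–Fibonacci identity (a² + b²)(c² + d²) = (ac − bd)² + (ad + bc)² = (ac + bd)² + (ad − bc)²:
  29 · 53 = 1537: from (2² + 5²)(2² + 7²), take (2·2 − 5·7, 2·7 + 5·2) = (4 − 35, 14 + 10) = (-31, 24); dropping signs (only squares matter) gives (31, 24); check 31² + 24² = 961 + 576 = 1537 ✓.
  1537 · 61 = 93757: from (31² + 24²)(5² + 6²), take (31·5 − 24·6, 31·6 + 24·5) = (155 − 144, 186 + 120) = (11, 306); check 11² + 306² = 121 + 93636 = 93757 ✓.
Step 4: Order so x ≤ y and verify: 11² + 306² = 121 + 93636 = 93757 = n. ✓

n = 93757 = 11² + 306² (one valid representation with x ≤ y).


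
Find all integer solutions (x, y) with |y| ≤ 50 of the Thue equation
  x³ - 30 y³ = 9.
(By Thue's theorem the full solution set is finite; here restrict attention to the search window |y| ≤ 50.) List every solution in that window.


The equation is x³ - 30y³ = 9. For fixed y, x³ = 30·y³ + 9, so a solution requires the RHS to be a perfect cube.
Strategy: iterate y from -50 to 50, compute RHS = 30·y³ + 9, and check whether it is a (positive or negative) perfect cube.
Check small values of y:
  y = 0: RHS = 9 is not a perfect cube.
  y = 1: RHS = 39 is not a perfect cube.
  y = -1: RHS = -21 is not a perfect cube.
  y = 2: RHS = 249 is not a perfect cube.
  y = -2: RHS = -231 is not a perfect cube.
  y = 3: RHS = 819 is not a perfect cube.
  y = -3: RHS = -801 is not a perfect cube.
Continuing the search up to |y| = 50 finds no solutions either.
No (x, y) in the scanned range satisfies the equation.

No integer solutions with |y| ≤ 50.


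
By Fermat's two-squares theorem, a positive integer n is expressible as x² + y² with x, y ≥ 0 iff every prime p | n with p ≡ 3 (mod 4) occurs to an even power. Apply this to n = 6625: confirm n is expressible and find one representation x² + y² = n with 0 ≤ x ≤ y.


Step 1: Factor n = 6625 = 5^3 · 53.
Step 2: Check the mod-4 condition on each prime factor: 5 ≡ 1 (mod 4), exponent 3; 53 ≡ 1 (mod 4), exponent 1.
All primes ≡ 3 (mod 4) appear to even exponent (or don't appear), so by the two-squares theorem n IS expressible as a sum of two squares.
Step 3: Build a representation. Group n = k² · m with k = 5 and m = 5 · 53 = 265 (a product of primes ≡ 1 (mod 4)); a representation of m scales to one of n via (k·x)² + (k·y)² = k²(x² + y²). Each prime p ≡ 1 (mod 4) is itself a sum of two squares; find a² by testing p − a² for a perfect square:
  5: 5 − 1² = 4 = 2² ⇒ 5 = 1² + 2².
  53: 53 − 1² = 52, 53 − 2² = 49 = 7² ⇒ 53 = 2² + 7².
  Combine using the Brahmagupta–Fibonacci identity (a² + b²)(c² + d²) = (ac − bd)² + (ad + bc)² = (ac + bd)² + (ad − bc)²:
  5 · 53 = 265: from (1² + 2²)(2² + 7²), take (1·2 − 2·7, 1·7 + 2·2) = (2 − 14, 7 + 4) = (-12, 11); dropping signs (only squares matter) gives (12, 11); check 12² + 11² = 144 + 121 = 265 ✓.
  Scale by k = 5: (5·12, 5·11) = (60, 55).
Step 4: Order so x ≤ y and verify: 55² + 60² = 3025 + 3600 = 6625 = n. ✓

n = 6625 = 55² + 60² (one valid representation with x ≤ y).


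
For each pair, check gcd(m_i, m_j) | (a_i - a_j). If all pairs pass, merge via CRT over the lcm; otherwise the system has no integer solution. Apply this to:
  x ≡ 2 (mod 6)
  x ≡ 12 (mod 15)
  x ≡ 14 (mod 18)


Moduli 6, 15, 18 are not pairwise coprime, so CRT works modulo lcm(m_i) when all pairwise compatibility conditions hold.
Pairwise compatibility: gcd(m_i, m_j) must divide a_i - a_j for every pair.
Merge one congruence at a time:
  Start: x ≡ 2 (mod 6).
  Combine with x ≡ 12 (mod 15): gcd(6, 15) = 3, and 12 - 2 = 10 is NOT divisible by 3.
    ⇒ system is inconsistent (no integer solution).

No solution (the system is inconsistent).


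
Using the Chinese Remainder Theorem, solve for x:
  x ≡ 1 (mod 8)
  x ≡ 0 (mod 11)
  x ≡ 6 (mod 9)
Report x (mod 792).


Moduli 8, 11, 9 are pairwise coprime; by CRT there is a unique solution modulo M = 8 · 11 · 9 = 792.
Solve pairwise, accumulating the modulus:
  Start with x ≡ 1 (mod 8).
  Combine with x ≡ 0 (mod 11): since gcd(8, 11) = 1, we get a unique residue mod 88.
    Write x = 1 + 8·t and substitute into x ≡ 0 (mod 11): 8·t ≡ 0 − 1 = -1 (mod 11).
    Reduce coefficients mod 11: 8·t ≡ 10 (mod 11).
    The inverse of 8 mod 11 is 7 (since 8·7 = 56 = 5·11 + 1), so t ≡ 7·10 = 70 ≡ 4 (mod 11).
    Then x = 1 + 8·4 = 33, valid modulo lcm(8, 11) = 88: x ≡ 33 (mod 88).
  Combine with x ≡ 6 (mod 9): since gcd(88, 9) = 1, we get a unique residue mod 792.
    Write x = 33 + 88·t and substitute into x ≡ 6 (mod 9): 88·t ≡ 6 − 33 = -27 (mod 9).
    Reduce coefficients mod 9: 7·t ≡ 0 (mod 9).
    The inverse of 7 mod 9 is 4 (since 7·4 = 28 = 3·9 + 1), so t ≡ 4·0 = 0 ≡ 0 (mod 9).
    Then x = 33 + 88·0 = 33, valid modulo lcm(88, 9) = 792: x ≡ 33 (mod 792).
Verify: 33 mod 8 = 1 ✓, 33 mod 11 = 0 ✓, 33 mod 9 = 6 ✓.

x ≡ 33 (mod 792).


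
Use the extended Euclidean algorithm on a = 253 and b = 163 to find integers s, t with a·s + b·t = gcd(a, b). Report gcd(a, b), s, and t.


Euclidean algorithm on (253, 163) — divide until remainder is 0:
  253 = 1 · 163 + 90
  163 = 1 · 90 + 73
  90 = 1 · 73 + 17
  73 = 4 · 17 + 5
  17 = 3 · 5 + 2
  5 = 2 · 2 + 1
  2 = 2 · 1 + 0
gcd(253, 163) = 1.
Track Bezout coefficients alongside the remainders: start with r₀ = 253 = a·1 + b·0 (s = 1, t = 0) and r₁ = 163 = a·0 + b·1 (s = 0, t = 1); each new remainder r_{k+1} = r_{k-1} − q_k·r_k inherits s_{k+1} = s_{k-1} − q_k·s_k, t_{k+1} = t_{k-1} − q_k·t_k, so r_k = a·s_k + b·t_k at every step:
  q = 1: r = 90, s = 1 − 1·0 = 1, t = 0 − 1·1 = -1  (check: 253·1 + 163·(-1) = 90)
  q = 1: r = 73, s = 0 − 1·1 = -1, t = 1 − 1·(-1) = 2  (check: 253·(-1) + 163·2 = 73)
  q = 1: r = 17, s = 1 − 1·(-1) = 2, t = -1 − 1·2 = -3  (check: 253·2 + 163·(-3) = 17)
  q = 4: r = 5, s = -1 − 4·2 = -9, t = 2 − 4·(-3) = 14  (check: 253·(-9) + 163·14 = 5)
  q = 3: r = 2, s = 2 − 3·(-9) = 29, t = -3 − 3·14 = -45  (check: 253·29 + 163·(-45) = 2)
  q = 2: r = 1, s = -9 − 2·29 = -67, t = 14 − 2·(-45) = 104  (check: 253·(-67) + 163·104 = 1)
The row with r = 1 (the gcd) gives the Bezout coefficients s = -67, t = 104.
Result: 253 · (-67) + 163 · (104) = 1.

gcd(253, 163) = 1; s = -67, t = 104 (check: 253·(-67) + 163·104 = 1).


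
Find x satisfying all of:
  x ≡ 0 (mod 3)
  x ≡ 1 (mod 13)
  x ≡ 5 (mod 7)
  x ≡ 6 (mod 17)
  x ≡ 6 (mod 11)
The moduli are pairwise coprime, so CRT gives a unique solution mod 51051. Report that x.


Product of moduli M = 3 · 13 · 7 · 17 · 11 = 51051.
Merge one congruence at a time:
  Start: x ≡ 0 (mod 3).
  Combine with x ≡ 1 (mod 13); new modulus lcm = 39.
    Write x = 0 + 3·t and substitute into x ≡ 1 (mod 13): 3·t ≡ 1 − 0 = 1 (mod 13).
    The inverse of 3 mod 13 is 9 (since 3·9 = 27 = 2·13 + 1), so t ≡ 9·1 = 9 ≡ 9 (mod 13).
    Then x = 0 + 3·9 = 27, valid modulo lcm(3, 13) = 39: x ≡ 27 (mod 39).
  Combine with x ≡ 5 (mod 7); new modulus lcm = 273.
    Write x = 27 + 39·t and substitute into x ≡ 5 (mod 7): 39·t ≡ 5 − 27 = -22 (mod 7).
    Reduce coefficients mod 7: 4·t ≡ 6 (mod 7).
    The inverse of 4 mod 7 is 2 (since 4·2 = 8 = 1·7 + 1), so t ≡ 2·6 = 12 ≡ 5 (mod 7).
    Then x = 27 + 39·5 = 222, valid modulo lcm(39, 7) = 273: x ≡ 222 (mod 273).
  Combine with x ≡ 6 (mod 17); new modulus lcm = 4641.
    Write x = 222 + 273·t and substitute into x ≡ 6 (mod 17): 273·t ≡ 6 − 222 = -216 (mod 17).
    Reduce coefficients mod 17: 1·t ≡ 5 (mod 17).
    So t ≡ 5 (mod 17).
    Then x = 222 + 273·5 = 1587, valid modulo lcm(273, 17) = 4641: x ≡ 1587 (mod 4641).
  Combine with x ≡ 6 (mod 11); new modulus lcm = 51051.
    Write x = 1587 + 4641·t and substitute into x ≡ 6 (mod 11): 4641·t ≡ 6 − 1587 = -1581 (mod 11).
    Reduce coefficients mod 11: 10·t ≡ 3 (mod 11).
    The inverse of 10 mod 11 is 10 (since 10·10 = 100 = 9·11 + 1), so t ≡ 10·3 = 30 ≡ 8 (mod 11).
    Then x = 1587 + 4641·8 = 38715, valid modulo lcm(4641, 11) = 51051: x ≡ 38715 (mod 51051).
Verify against each original: 38715 mod 3 = 0, 38715 mod 13 = 1, 38715 mod 7 = 5, 38715 mod 17 = 6, 38715 mod 11 = 6.

x ≡ 38715 (mod 51051).


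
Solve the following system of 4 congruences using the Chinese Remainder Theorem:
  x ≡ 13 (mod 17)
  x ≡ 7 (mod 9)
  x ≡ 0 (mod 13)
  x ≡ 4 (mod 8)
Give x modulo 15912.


Product of moduli M = 17 · 9 · 13 · 8 = 15912.
Merge one congruence at a time:
  Start: x ≡ 13 (mod 17).
  Combine with x ≡ 7 (mod 9); new modulus lcm = 153.
    Write x = 13 + 17·t and substitute into x ≡ 7 (mod 9): 17·t ≡ 7 − 13 = -6 (mod 9).
    Reduce coefficients mod 9: 8·t ≡ 3 (mod 9).
    The inverse of 8 mod 9 is 8 (since 8·8 = 64 = 7·9 + 1), so t ≡ 8·3 = 24 ≡ 6 (mod 9).
    Then x = 13 + 17·6 = 115, valid modulo lcm(17, 9) = 153: x ≡ 115 (mod 153).
  Combine with x ≡ 0 (mod 13); new modulus lcm = 1989.
    Write x = 115 + 153·t and substitute into x ≡ 0 (mod 13): 153·t ≡ 0 − 115 = -115 (mod 13).
    Reduce coefficients mod 13: 10·t ≡ 2 (mod 13).
    The inverse of 10 mod 13 is 4 (since 10·4 = 40 = 3·13 + 1), so t ≡ 4·2 = 8 ≡ 8 (mod 13).
    Then x = 115 + 153·8 = 1339, valid modulo lcm(153, 13) = 1989: x ≡ 1339 (mod 1989).
  Combine with x ≡ 4 (mod 8); new modulus lcm = 15912.
    Write x = 1339 + 1989·t and substitute into x ≡ 4 (mod 8): 1989·t ≡ 4 − 1339 = -1335 (mod 8).
    Reduce coefficients mod 8: 5·t ≡ 1 (mod 8).
    The inverse of 5 mod 8 is 5 (since 5·5 = 25 = 3·8 + 1), so t ≡ 5·1 = 5 ≡ 5 (mod 8).
    Then x = 1339 + 1989·5 = 11284, valid modulo lcm(1989, 8) = 15912: x ≡ 11284 (mod 15912).
Verify against each original: 11284 mod 17 = 13, 11284 mod 9 = 7, 11284 mod 13 = 0, 11284 mod 8 = 4.

x ≡ 11284 (mod 15912).


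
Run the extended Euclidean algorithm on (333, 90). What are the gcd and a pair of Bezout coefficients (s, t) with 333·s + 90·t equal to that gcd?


Euclidean algorithm on (333, 90) — divide until remainder is 0:
  333 = 3 · 90 + 63
  90 = 1 · 63 + 27
  63 = 2 · 27 + 9
  27 = 3 · 9 + 0
gcd(333, 90) = 9.
Track Bezout coefficients alongside the remainders: start with r₀ = 333 = a·1 + b·0 (s = 1, t = 0) and r₁ = 90 = a·0 + b·1 (s = 0, t = 1); each new remainder r_{k+1} = r_{k-1} − q_k·r_k inherits s_{k+1} = s_{k-1} − q_k·s_k, t_{k+1} = t_{k-1} − q_k·t_k, so r_k = a·s_k + b·t_k at every step:
  q = 3: r = 63, s = 1 − 3·0 = 1, t = 0 − 3·1 = -3  (check: 333·1 + 90·(-3) = 63)
  q = 1: r = 27, s = 0 − 1·1 = -1, t = 1 − 1·(-3) = 4  (check: 333·(-1) + 90·4 = 27)
  q = 2: r = 9, s = 1 − 2·(-1) = 3, t = -3 − 2·4 = -11  (check: 333·3 + 90·(-11) = 9)
The row with r = 9 (the gcd) gives the Bezout coefficients s = 3, t = -11.
Result: 333 · (3) + 90 · (-11) = 9.

gcd(333, 90) = 9; s = 3, t = -11 (check: 333·3 + 90·(-11) = 9).


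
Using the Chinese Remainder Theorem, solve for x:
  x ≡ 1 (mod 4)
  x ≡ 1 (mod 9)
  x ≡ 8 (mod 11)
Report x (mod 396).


Moduli 4, 9, 11 are pairwise coprime; by CRT there is a unique solution modulo M = 4 · 9 · 11 = 396.
Solve pairwise, accumulating the modulus:
  Start with x ≡ 1 (mod 4).
  Combine with x ≡ 1 (mod 9): since gcd(4, 9) = 1, we get a unique residue mod 36.
    Write x = 1 + 4·t and substitute into x ≡ 1 (mod 9): 4·t ≡ 1 − 1 = 0 (mod 9).
    The inverse of 4 mod 9 is 7 (since 4·7 = 28 = 3·9 + 1), so t ≡ 7·0 = 0 ≡ 0 (mod 9).
    Then x = 1 + 4·0 = 1, valid modulo lcm(4, 9) = 36: x ≡ 1 (mod 36).
  Combine with x ≡ 8 (mod 11): since gcd(36, 11) = 1, we get a unique residue mod 396.
    Write x = 1 + 36·t and substitute into x ≡ 8 (mod 11): 36·t ≡ 8 − 1 = 7 (mod 11).
    Reduce coefficients mod 11: 3·t ≡ 7 (mod 11).
    The inverse of 3 mod 11 is 4 (since 3·4 = 12 = 1·11 + 1), so t ≡ 4·7 = 28 ≡ 6 (mod 11).
    Then x = 1 + 36·6 = 217, valid modulo lcm(36, 11) = 396: x ≡ 217 (mod 396).
Verify: 217 mod 4 = 1 ✓, 217 mod 9 = 1 ✓, 217 mod 11 = 8 ✓.

x ≡ 217 (mod 396).


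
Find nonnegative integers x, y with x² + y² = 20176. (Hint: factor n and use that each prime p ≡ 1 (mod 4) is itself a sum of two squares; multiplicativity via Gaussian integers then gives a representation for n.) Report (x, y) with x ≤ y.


Step 1: Factor n = 20176 = 2^4 · 13 · 97.
Step 2: Check the mod-4 condition on each prime factor: 2 = 2 (special); 13 ≡ 1 (mod 4), exponent 1; 97 ≡ 1 (mod 4), exponent 1.
All primes ≡ 3 (mod 4) appear to even exponent (or don't appear), so by the two-squares theorem n IS expressible as a sum of two squares.
Step 3: Build a representation. Group n = k² · m with k = 4 and m = 13 · 97 = 1261 (a product of primes ≡ 1 (mod 4)); a representation of m scales to one of n via (k·x)² + (k·y)² = k²(x² + y²). Each prime p ≡ 1 (mod 4) is itself a sum of two squares; find a² by testing p − a² for a perfect square:
  13: 13 − 1² = 12, 13 − 2² = 9 = 3² ⇒ 13 = 2² + 3².
  97: 97 − 1² = 96, 97 − 2² = 93, 97 − 3² = 88, 97 − 4² = 81 = 9² ⇒ 97 = 4² + 9².
  Combine using the Brahmagupta–Fibonacci identity (a² + b²)(c² + d²) = (ac − bd)² + (ad + bc)² = (ac + bd)² + (ad − bc)²:
  13 · 97 = 1261: from (2² + 3²)(4² + 9²), take (2·4 − 3·9, 2·9 + 3·4) = (8 − 27, 18 + 12) = (-19, 30); dropping signs (only squares matter) gives (19, 30); check 19² + 30² = 361 + 900 = 1261 ✓.
  Scale by k = 4: (4·19, 4·30) = (76, 120).
Step 4: Order so x ≤ y and verify: 76² + 120² = 5776 + 14400 = 20176 = n. ✓

n = 20176 = 76² + 120² (one valid representation with x ≤ y).


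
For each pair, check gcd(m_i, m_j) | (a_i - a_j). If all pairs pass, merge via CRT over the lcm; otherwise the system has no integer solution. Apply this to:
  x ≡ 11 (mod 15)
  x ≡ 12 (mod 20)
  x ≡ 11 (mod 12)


Moduli 15, 20, 12 are not pairwise coprime, so CRT works modulo lcm(m_i) when all pairwise compatibility conditions hold.
Pairwise compatibility: gcd(m_i, m_j) must divide a_i - a_j for every pair.
Merge one congruence at a time:
  Start: x ≡ 11 (mod 15).
  Combine with x ≡ 12 (mod 20): gcd(15, 20) = 5, and 12 - 11 = 1 is NOT divisible by 5.
    ⇒ system is inconsistent (no integer solution).

No solution (the system is inconsistent).


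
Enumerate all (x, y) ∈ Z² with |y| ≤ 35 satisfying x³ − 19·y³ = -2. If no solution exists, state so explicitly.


The equation is x³ - 19y³ = -2. For fixed y, x³ = 19·y³ − 2, so a solution requires the RHS to be a perfect cube.
Strategy: iterate y from -35 to 35, compute RHS = 19·y³ − 2, and check whether it is a (positive or negative) perfect cube.
Check small values of y:
  y = 0: RHS = -2 is not a perfect cube.
  y = 1: RHS = 17 is not a perfect cube.
  y = -1: RHS = -21 is not a perfect cube.
  y = 2: RHS = 150 is not a perfect cube.
  y = -2: RHS = -154 is not a perfect cube.
  y = 3: RHS = 511 is not a perfect cube.
  y = -3: RHS = -515 is not a perfect cube.
Continuing the search up to |y| = 35 finds no solutions either.
No (x, y) in the scanned range satisfies the equation.

No integer solutions with |y| ≤ 35.


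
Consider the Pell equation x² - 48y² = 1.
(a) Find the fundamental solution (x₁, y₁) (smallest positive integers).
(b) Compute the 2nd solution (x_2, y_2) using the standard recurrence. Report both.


Step 1: Find the fundamental solution (x₁, y₁) of x² - 48y² = 1.
  Expand √48 as a continued fraction. a₀ = ⌊√48⌋ = 6; iterate m_{k+1} = d_k·a_k − m_k, d_{k+1} = (48 − m_{k+1}²)/d_k, a_{k+1} = ⌊(a₀ + m_{k+1})/d_{k+1}⌋ (starting m₀ = 0, d₀ = 1), with convergents p_k = a_k·p_{k-1} + p_{k-2}, q_k = a_k·q_{k-1} + q_{k-2} (p₋₁ = 1, q₋₁ = 0):
  k = 0: a₀ = 6; p₀/q₀ = 6/1; p₀² − 48·q₀² = 36 − 48 = -12.
  k = 1: m = 6, d = 12, a = ⌊(6 + 6)/12⌋ = 1; p/q = (1·6 + 1)/(1·1 + 0) = 7/1; p² − 48·q² = 49 − 48 = 1.
  The first convergent with p² − 48·q² = 1 gives the fundamental solution (x₁, y₁) = (7, 1).
Step 2: Apply the recurrence (x_{n+1}, y_{n+1}) = (x₁x_n + 48y₁y_n, x₁y_n + y₁x_n) repeatedly.
  From (x_1, y_1) = (7, 1): x_2 = 7·7 + 48·1·1 = 97; y_2 = 7·1 + 1·7 = 14.
Step 3: Verify x_2² - 48·y_2² = 9409 - 9408 = 1 (should be 1). ✓

(x_1, y_1) = (7, 1); (x_2, y_2) = (97, 14).


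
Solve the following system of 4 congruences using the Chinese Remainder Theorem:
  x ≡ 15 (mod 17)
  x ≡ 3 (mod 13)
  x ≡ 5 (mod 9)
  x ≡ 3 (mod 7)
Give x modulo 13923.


Product of moduli M = 17 · 13 · 9 · 7 = 13923.
Merge one congruence at a time:
  Start: x ≡ 15 (mod 17).
  Combine with x ≡ 3 (mod 13); new modulus lcm = 221.
    Write x = 15 + 17·t and substitute into x ≡ 3 (mod 13): 17·t ≡ 3 − 15 = -12 (mod 13).
    Reduce coefficients mod 13: 4·t ≡ 1 (mod 13).
    The inverse of 4 mod 13 is 10 (since 4·10 = 40 = 3·13 + 1), so t ≡ 10·1 = 10 ≡ 10 (mod 13).
    Then x = 15 + 17·10 = 185, valid modulo lcm(17, 13) = 221: x ≡ 185 (mod 221).
  Combine with x ≡ 5 (mod 9); new modulus lcm = 1989.
    Write x = 185 + 221·t and substitute into x ≡ 5 (mod 9): 221·t ≡ 5 − 185 = -180 (mod 9).
    Reduce coefficients mod 9: 5·t ≡ 0 (mod 9).
    The inverse of 5 mod 9 is 2 (since 5·2 = 10 = 1·9 + 1), so t ≡ 2·0 = 0 ≡ 0 (mod 9).
    Then x = 185 + 221·0 = 185, valid modulo lcm(221, 9) = 1989: x ≡ 185 (mod 1989).
  Combine with x ≡ 3 (mod 7); new modulus lcm = 13923.
    Write x = 185 + 1989·t and substitute into x ≡ 3 (mod 7): 1989·t ≡ 3 − 185 = -182 (mod 7).
    Reduce coefficients mod 7: 1·t ≡ 0 (mod 7).
    So t ≡ 0 (mod 7).
    Then x = 185 + 1989·0 = 185, valid modulo lcm(1989, 7) = 13923: x ≡ 185 (mod 13923).
Verify against each original: 185 mod 17 = 15, 185 mod 13 = 3, 185 mod 9 = 5, 185 mod 7 = 3.

x ≡ 185 (mod 13923).


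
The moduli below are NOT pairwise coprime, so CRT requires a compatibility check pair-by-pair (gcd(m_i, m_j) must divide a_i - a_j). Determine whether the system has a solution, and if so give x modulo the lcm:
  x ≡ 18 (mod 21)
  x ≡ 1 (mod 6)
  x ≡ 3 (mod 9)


Moduli 21, 6, 9 are not pairwise coprime, so CRT works modulo lcm(m_i) when all pairwise compatibility conditions hold.
Pairwise compatibility: gcd(m_i, m_j) must divide a_i - a_j for every pair.
Merge one congruence at a time:
  Start: x ≡ 18 (mod 21).
  Combine with x ≡ 1 (mod 6): gcd(21, 6) = 3, and 1 - 18 = -17 is NOT divisible by 3.
    ⇒ system is inconsistent (no integer solution).

No solution (the system is inconsistent).


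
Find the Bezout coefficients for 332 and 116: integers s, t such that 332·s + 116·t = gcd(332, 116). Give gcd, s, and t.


Euclidean algorithm on (332, 116) — divide until remainder is 0:
  332 = 2 · 116 + 100
  116 = 1 · 100 + 16
  100 = 6 · 16 + 4
  16 = 4 · 4 + 0
gcd(332, 116) = 4.
Track Bezout coefficients alongside the remainders: start with r₀ = 332 = a·1 + b·0 (s = 1, t = 0) and r₁ = 116 = a·0 + b·1 (s = 0, t = 1); each new remainder r_{k+1} = r_{k-1} − q_k·r_k inherits s_{k+1} = s_{k-1} − q_k·s_k, t_{k+1} = t_{k-1} − q_k·t_k, so r_k = a·s_k + b·t_k at every step:
  q = 2: r = 100, s = 1 − 2·0 = 1, t = 0 − 2·1 = -2  (check: 332·1 + 116·(-2) = 100)
  q = 1: r = 16, s = 0 − 1·1 = -1, t = 1 − 1·(-2) = 3  (check: 332·(-1) + 116·3 = 16)
  q = 6: r = 4, s = 1 − 6·(-1) = 7, t = -2 − 6·3 = -20  (check: 332·7 + 116·(-20) = 4)
The row with r = 4 (the gcd) gives the Bezout coefficients s = 7, t = -20.
Result: 332 · (7) + 116 · (-20) = 4.

gcd(332, 116) = 4; s = 7, t = -20 (check: 332·7 + 116·(-20) = 4).


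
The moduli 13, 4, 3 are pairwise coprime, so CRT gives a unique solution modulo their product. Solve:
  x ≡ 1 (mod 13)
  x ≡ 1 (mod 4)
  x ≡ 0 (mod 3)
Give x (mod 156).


Moduli 13, 4, 3 are pairwise coprime; by CRT there is a unique solution modulo M = 13 · 4 · 3 = 156.
Solve pairwise, accumulating the modulus:
  Start with x ≡ 1 (mod 13).
  Combine with x ≡ 1 (mod 4): since gcd(13, 4) = 1, we get a unique residue mod 52.
    Write x = 1 + 13·t and substitute into x ≡ 1 (mod 4): 13·t ≡ 1 − 1 = 0 (mod 4).
    Reduce coefficients mod 4: 1·t ≡ 0 (mod 4).
    So t ≡ 0 (mod 4).
    Then x = 1 + 13·0 = 1, valid modulo lcm(13, 4) = 52: x ≡ 1 (mod 52).
  Combine with x ≡ 0 (mod 3): since gcd(52, 3) = 1, we get a unique residue mod 156.
    Write x = 1 + 52·t and substitute into x ≡ 0 (mod 3): 52·t ≡ 0 − 1 = -1 (mod 3).
    Reduce coefficients mod 3: 1·t ≡ 2 (mod 3).
    So t ≡ 2 (mod 3).
    Then x = 1 + 52·2 = 105, valid modulo lcm(52, 3) = 156: x ≡ 105 (mod 156).
Verify: 105 mod 13 = 1 ✓, 105 mod 4 = 1 ✓, 105 mod 3 = 0 ✓.

x ≡ 105 (mod 156).


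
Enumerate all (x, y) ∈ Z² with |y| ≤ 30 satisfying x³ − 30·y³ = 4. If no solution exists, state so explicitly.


The equation is x³ - 30y³ = 4. For fixed y, x³ = 30·y³ + 4, so a solution requires the RHS to be a perfect cube.
Strategy: iterate y from -30 to 30, compute RHS = 30·y³ + 4, and check whether it is a (positive or negative) perfect cube.
Check small values of y:
  y = 0: RHS = 4 is not a perfect cube.
  y = 1: RHS = 34 is not a perfect cube.
  y = -1: RHS = -26 is not a perfect cube.
  y = 2: RHS = 244 is not a perfect cube.
  y = -2: RHS = -236 is not a perfect cube.
  y = 3: RHS = 814 is not a perfect cube.
  y = -3: RHS = -806 is not a perfect cube.
Continuing the search up to |y| = 30 finds no solutions either.
No (x, y) in the scanned range satisfies the equation.

No integer solutions with |y| ≤ 30.


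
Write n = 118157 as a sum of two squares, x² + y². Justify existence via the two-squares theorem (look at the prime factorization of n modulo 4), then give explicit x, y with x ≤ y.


Step 1: Factor n = 118157 = 13 · 61 · 149.
Step 2: Check the mod-4 condition on each prime factor: 13 ≡ 1 (mod 4), exponent 1; 61 ≡ 1 (mod 4), exponent 1; 149 ≡ 1 (mod 4), exponent 1.
All primes ≡ 3 (mod 4) appear to even exponent (or don't appear), so by the two-squares theorem n IS expressible as a sum of two squares.
Step 3: Build a representation. Here n = 13 · 61 · 149 is a product of primes ≡ 1 (mod 4). Each prime p ≡ 1 (mod 4) is itself a sum of two squares; find a² by testing p − a² for a perfect square:
  13: 13 − 1² = 12, 13 − 2² = 9 = 3² ⇒ 13 = 2² + 3².
  61: 61 − 1² = 60, 61 − 2² = 57, 61 − 3² = 52, 61 − 4² = 45, 61 − 5² = 36 = 6² ⇒ 61 = 5² + 6².
  149: 149 − 1² = 148, 149 − 2² = 145, 149 − 3² = 140, 149 − 4² = 133, 149 − 5² = 124, 149 − 6² = 113, 149 − 7² = 100 = 10² ⇒ 149 = 7² + 10².
  Combine using the Brahmagupta–Fibonacci identity (a² + b²)(c² + d²) = (ac − bd)² + (ad + bc)² = (ac + bd)² + (ad − bc)²:
  13 · 61 = 793: from (2² + 3²)(5² + 6²), take (2·5 − 3·6, 2·6 + 3·5) = (10 − 18, 12 + 15) = (-8, 27); dropping signs (only squares matter) gives (8, 27); check 8² + 27² = 64 + 729 = 793 ✓.
  793 · 149 = 118157: from (8² + 27²)(7² + 10²), take (8·7 − 27·10, 8·10 + 27·7) = (56 − 270, 80 + 189) = (-214, 269); dropping signs (only squares matter) gives (214, 269); check 214² + 269² = 45796 + 72361 = 118157 ✓.
Step 4: Order so x ≤ y and verify: 214² + 269² = 45796 + 72361 = 118157 = n. ✓

n = 118157 = 214² + 269² (one valid representation with x ≤ y).


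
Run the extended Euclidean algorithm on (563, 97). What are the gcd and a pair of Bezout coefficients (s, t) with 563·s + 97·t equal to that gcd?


Euclidean algorithm on (563, 97) — divide until remainder is 0:
  563 = 5 · 97 + 78
  97 = 1 · 78 + 19
  78 = 4 · 19 + 2
  19 = 9 · 2 + 1
  2 = 2 · 1 + 0
gcd(563, 97) = 1.
Track Bezout coefficients alongside the remainders: start with r₀ = 563 = a·1 + b·0 (s = 1, t = 0) and r₁ = 97 = a·0 + b·1 (s = 0, t = 1); each new remainder r_{k+1} = r_{k-1} − q_k·r_k inherits s_{k+1} = s_{k-1} − q_k·s_k, t_{k+1} = t_{k-1} − q_k·t_k, so r_k = a·s_k + b·t_k at every step:
  q = 5: r = 78, s = 1 − 5·0 = 1, t = 0 − 5·1 = -5  (check: 563·1 + 97·(-5) = 78)
  q = 1: r = 19, s = 0 − 1·1 = -1, t = 1 − 1·(-5) = 6  (check: 563·(-1) + 97·6 = 19)
  q = 4: r = 2, s = 1 − 4·(-1) = 5, t = -5 − 4·6 = -29  (check: 563·5 + 97·(-29) = 2)
  q = 9: r = 1, s = -1 − 9·5 = -46, t = 6 − 9·(-29) = 267  (check: 563·(-46) + 97·267 = 1)
The row with r = 1 (the gcd) gives the Bezout coefficients s = -46, t = 267.
Result: 563 · (-46) + 97 · (267) = 1.

gcd(563, 97) = 1; s = -46, t = 267 (check: 563·(-46) + 97·267 = 1).


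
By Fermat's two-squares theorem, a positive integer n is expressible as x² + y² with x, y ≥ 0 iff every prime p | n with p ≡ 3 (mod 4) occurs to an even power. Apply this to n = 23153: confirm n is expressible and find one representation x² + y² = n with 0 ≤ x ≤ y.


Step 1: Factor n = 23153 = 13^2 · 137.
Step 2: Check the mod-4 condition on each prime factor: 13 ≡ 1 (mod 4), exponent 2; 137 ≡ 1 (mod 4), exponent 1.
All primes ≡ 3 (mod 4) appear to even exponent (or don't appear), so by the two-squares theorem n IS expressible as a sum of two squares.
Step 3: Build a representation. Here n = 13 · 13 · 137 is a product of primes ≡ 1 (mod 4). Each prime p ≡ 1 (mod 4) is itself a sum of two squares; find a² by testing p − a² for a perfect square:
  13: 13 − 1² = 12, 13 − 2² = 9 = 3² ⇒ 13 = 2² + 3².
  137: 137 − 1² = 136, 137 − 2² = 133, 137 − 3² = 128, 137 − 4² = 121 = 11² ⇒ 137 = 4² + 11².
  Combine using the Brahmagupta–Fibonacci identity (a² + b²)(c² + d²) = (ac − bd)² + (ad + bc)² = (ac + bd)² + (ad − bc)²:
  13 · 13 = 169: from (2² + 3²)(2² + 3²), take (2·2 − 3·3, 2·3 + 3·2) = (4 − 9, 6 + 6) = (-5, 12); dropping signs (only squares matter) gives (5, 12); check 5² + 12² = 25 + 144 = 169 ✓.
  169 · 137 = 23153: from (5² + 12²)(4² + 11²), take (5·4 − 12·11, 5·11 + 12·4) = (20 − 132, 55 + 48) = (-112, 103); dropping signs (only squares matter) gives (112, 103); check 112² + 103² = 12544 + 10609 = 23153 ✓.
Step 4: Order so x ≤ y and verify: 103² + 112² = 10609 + 12544 = 23153 = n. ✓

n = 23153 = 103² + 112² (one valid representation with x ≤ y).


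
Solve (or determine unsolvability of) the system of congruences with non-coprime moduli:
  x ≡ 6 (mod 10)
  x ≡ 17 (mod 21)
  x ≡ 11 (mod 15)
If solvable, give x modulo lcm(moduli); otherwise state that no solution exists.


Moduli 10, 21, 15 are not pairwise coprime, so CRT works modulo lcm(m_i) when all pairwise compatibility conditions hold.
Pairwise compatibility: gcd(m_i, m_j) must divide a_i - a_j for every pair.
Merge one congruence at a time:
  Start: x ≡ 6 (mod 10).
  Combine with x ≡ 17 (mod 21): gcd(10, 21) = 1; 17 - 6 = 11, which IS divisible by 1, so compatible.
    Write x = 6 + 10·t and substitute into x ≡ 17 (mod 21): 10·t ≡ 17 − 6 = 11 (mod 21).
    The inverse of 10 mod 21 is 19 (since 10·19 = 190 = 9·21 + 1), so t ≡ 19·11 = 209 ≡ 20 (mod 21).
    Then x = 6 + 10·20 = 206, valid modulo lcm(10, 21) = 210: x ≡ 206 (mod 210).
  Combine with x ≡ 11 (mod 15): gcd(210, 15) = 15; 11 - 206 = -195, which IS divisible by 15, so compatible.
    Write x = 206 + 210·t and substitute into x ≡ 11 (mod 15): 210·t ≡ 11 − 206 = -195 (mod 15).
    Divide the congruence (and modulus) by g = 15: 14·t ≡ -13 (mod 1).
    Modulo 1 every t works; take t = 0.
    Then x = 206 + 210·0 = 206, valid modulo lcm(210, 15) = 210: x ≡ 206 (mod 210).
Verify: 206 mod 10 = 6, 206 mod 21 = 17, 206 mod 15 = 11.

x ≡ 206 (mod 210).


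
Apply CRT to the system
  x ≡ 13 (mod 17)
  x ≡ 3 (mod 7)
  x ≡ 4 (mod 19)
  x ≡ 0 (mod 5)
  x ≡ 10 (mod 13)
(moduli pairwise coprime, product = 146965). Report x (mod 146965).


Product of moduli M = 17 · 7 · 19 · 5 · 13 = 146965.
Merge one congruence at a time:
  Start: x ≡ 13 (mod 17).
  Combine with x ≡ 3 (mod 7); new modulus lcm = 119.
    Write x = 13 + 17·t and substitute into x ≡ 3 (mod 7): 17·t ≡ 3 − 13 = -10 (mod 7).
    Reduce coefficients mod 7: 3·t ≡ 4 (mod 7).
    The inverse of 3 mod 7 is 5 (since 3·5 = 15 = 2·7 + 1), so t ≡ 5·4 = 20 ≡ 6 (mod 7).
    Then x = 13 + 17·6 = 115, valid modulo lcm(17, 7) = 119: x ≡ 115 (mod 119).
  Combine with x ≡ 4 (mod 19); new modulus lcm = 2261.
    Write x = 115 + 119·t and substitute into x ≡ 4 (mod 19): 119·t ≡ 4 − 115 = -111 (mod 19).
    Reduce coefficients mod 19: 5·t ≡ 3 (mod 19).
    The inverse of 5 mod 19 is 4 (since 5·4 = 20 = 1·19 + 1), so t ≡ 4·3 = 12 ≡ 12 (mod 19).
    Then x = 115 + 119·12 = 1543, valid modulo lcm(119, 19) = 2261: x ≡ 1543 (mod 2261).
  Combine with x ≡ 0 (mod 5); new modulus lcm = 11305.
    Write x = 1543 + 2261·t and substitute into x ≡ 0 (mod 5): 2261·t ≡ 0 − 1543 = -1543 (mod 5).
    Reduce coefficients mod 5: 1·t ≡ 2 (mod 5).
    So t ≡ 2 (mod 5).
    Then x = 1543 + 2261·2 = 6065, valid modulo lcm(2261, 5) = 11305: x ≡ 6065 (mod 11305).
  Combine with x ≡ 10 (mod 13); new modulus lcm = 146965.
    Write x = 6065 + 11305·t and substitute into x ≡ 10 (mod 13): 11305·t ≡ 10 − 6065 = -6055 (mod 13).
    Reduce coefficients mod 13: 8·t ≡ 3 (mod 13).
    The inverse of 8 mod 13 is 5 (since 8·5 = 40 = 3·13 + 1), so t ≡ 5·3 = 15 ≡ 2 (mod 13).
    Then x = 6065 + 11305·2 = 28675, valid modulo lcm(11305, 13) = 146965: x ≡ 28675 (mod 146965).
Verify against each original: 28675 mod 17 = 13, 28675 mod 7 = 3, 28675 mod 19 = 4, 28675 mod 5 = 0, 28675 mod 13 = 10.

x ≡ 28675 (mod 146965).
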